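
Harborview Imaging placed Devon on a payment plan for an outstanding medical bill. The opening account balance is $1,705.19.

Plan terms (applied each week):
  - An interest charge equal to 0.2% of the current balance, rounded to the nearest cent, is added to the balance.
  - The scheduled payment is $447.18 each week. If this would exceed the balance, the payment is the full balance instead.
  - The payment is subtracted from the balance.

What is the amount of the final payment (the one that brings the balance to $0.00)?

$371.95

Week 1: opening $1,705.19; interest $3.41 → $1,708.60; payment $447.18; balance $1,261.42
Week 2: opening $1,261.42; interest $2.52 → $1,263.94; payment $447.18; balance $816.76
Week 3: opening $816.76; interest $1.63 → $818.39; payment $447.18; balance $371.21
Week 4: opening $371.21; interest $0.74 → $371.95; payment $371.95; balance $0.00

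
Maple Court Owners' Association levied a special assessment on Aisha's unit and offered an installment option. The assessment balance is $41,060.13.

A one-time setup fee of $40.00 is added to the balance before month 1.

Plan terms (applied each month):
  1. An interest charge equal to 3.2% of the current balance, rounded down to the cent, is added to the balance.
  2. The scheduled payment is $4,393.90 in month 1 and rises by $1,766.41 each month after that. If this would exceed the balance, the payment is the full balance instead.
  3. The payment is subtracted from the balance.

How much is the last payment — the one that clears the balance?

$6,657.38

Month 1: opening $41,100.13; interest $1,315.20 → $42,415.33; payment $4,393.90; balance $38,021.43
Month 2: opening $38,021.43; interest $1,216.68 → $39,238.11; payment $6,160.31; balance $33,077.80
Month 3: opening $33,077.80; interest $1,058.48 → $34,136.28; payment $7,926.72; balance $26,209.56
Month 4: opening $26,209.56; interest $838.70 → $27,048.26; payment $9,693.13; balance $17,355.13
Month 5: opening $17,355.13; interest $555.36 → $17,910.49; payment $11,459.54; balance $6,450.95
Month 6: opening $6,450.95; interest $206.43 → $6,657.38; payment $6,657.38; balance $0.00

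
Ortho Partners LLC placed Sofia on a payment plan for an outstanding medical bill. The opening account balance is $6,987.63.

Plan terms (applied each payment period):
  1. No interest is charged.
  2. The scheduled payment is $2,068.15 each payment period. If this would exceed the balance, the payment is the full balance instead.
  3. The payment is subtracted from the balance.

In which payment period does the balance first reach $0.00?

Payment period 1: $6,987.63 − $2,068.15 → $4,919.48
Payment period 2: $4,919.48 − $2,068.15 → $2,851.33
Payment period 3: $2,851.33 − $2,068.15 → $783.18
Payment period 4: $783.18 − $783.18 → $0.00
Balance reaches $0.00 in payment period 4.

4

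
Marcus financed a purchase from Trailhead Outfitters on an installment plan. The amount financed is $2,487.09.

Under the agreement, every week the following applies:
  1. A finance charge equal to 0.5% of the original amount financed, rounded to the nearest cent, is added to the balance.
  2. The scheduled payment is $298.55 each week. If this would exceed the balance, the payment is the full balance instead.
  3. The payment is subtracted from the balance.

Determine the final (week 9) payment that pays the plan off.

$210.65

Week 1: $2,487.09 +$12.44 interest = $2,499.53; pay $298.55 → $2,200.98
Week 2: $2,200.98 +$12.44 interest = $2,213.42; pay $298.55 → $1,914.87
Week 3: $1,914.87 +$12.44 interest = $1,927.31; pay $298.55 → $1,628.76
Week 4: $1,628.76 +$12.44 interest = $1,641.20; pay $298.55 → $1,342.65
Week 5: $1,342.65 +$12.44 interest = $1,355.09; pay $298.55 → $1,056.54
Week 6: $1,056.54 +$12.44 interest = $1,068.98; pay $298.55 → $770.43
Week 7: $770.43 +$12.44 interest = $782.87; pay $298.55 → $484.32
Week 8: $484.32 +$12.44 interest = $496.76; pay $298.55 → $198.21
Week 9: $198.21 +$12.44 interest = $210.65; pay $210.65 → $0.00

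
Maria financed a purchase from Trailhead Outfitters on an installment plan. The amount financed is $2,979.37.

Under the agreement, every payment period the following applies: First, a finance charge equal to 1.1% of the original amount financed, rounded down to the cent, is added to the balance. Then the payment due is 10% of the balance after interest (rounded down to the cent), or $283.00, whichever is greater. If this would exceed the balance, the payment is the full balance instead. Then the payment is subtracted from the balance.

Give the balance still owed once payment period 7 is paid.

Payment period 1: opening $2,979.37; interest $32.77 → $3,012.14; payment $301.21; balance $2,710.93
Payment period 2: opening $2,710.93; interest $32.77 → $2,743.70; payment $283.00; balance $2,460.70
Payment period 3: opening $2,460.70; interest $32.77 → $2,493.47; payment $283.00; balance $2,210.47
Payment period 4: opening $2,210.47; interest $32.77 → $2,243.24; payment $283.00; balance $1,960.24
Payment period 5: opening $1,960.24; interest $32.77 → $1,993.01; payment $283.00; balance $1,710.01
Payment period 6: opening $1,710.01; interest $32.77 → $1,742.78; payment $283.00; balance $1,459.78
Payment period 7: opening $1,459.78; interest $32.77 → $1,492.55; payment $283.00; balance $1,209.55

$1,209.55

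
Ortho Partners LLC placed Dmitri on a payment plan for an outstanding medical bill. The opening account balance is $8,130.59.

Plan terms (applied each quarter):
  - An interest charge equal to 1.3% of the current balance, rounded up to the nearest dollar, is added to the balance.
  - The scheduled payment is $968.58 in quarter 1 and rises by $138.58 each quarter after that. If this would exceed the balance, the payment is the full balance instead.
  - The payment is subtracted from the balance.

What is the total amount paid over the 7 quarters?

$8,569.59

# | Opening | Interest | Payment | End bal
1 | $8,130.59 | $106.00 | $968.58 | $7,268.01
2 | $7,268.01 | $95.00 | $1,107.16 | $6,255.85
3 | $6,255.85 | $82.00 | $1,245.74 | $5,092.11
4 | $5,092.11 | $67.00 | $1,384.32 | $3,774.79
5 | $3,774.79 | $50.00 | $1,522.90 | $2,301.89
6 | $2,301.89 | $30.00 | $1,661.48 | $670.41
7 | $670.41 | $9.00 | $679.41 | $0.00
Total paid: $8,569.59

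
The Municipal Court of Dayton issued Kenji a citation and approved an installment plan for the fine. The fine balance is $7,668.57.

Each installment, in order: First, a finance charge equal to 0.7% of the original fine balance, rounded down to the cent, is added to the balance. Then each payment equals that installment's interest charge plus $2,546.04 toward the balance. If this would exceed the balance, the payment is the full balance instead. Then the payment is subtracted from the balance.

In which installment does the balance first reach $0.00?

Installment 1: $7,668.57 +$53.67 interest = $7,722.24; pay $2,599.71 → $5,122.53
Installment 2: $5,122.53 +$53.67 interest = $5,176.20; pay $2,599.71 → $2,576.49
Installment 3: $2,576.49 +$53.67 interest = $2,630.16; pay $2,599.71 → $30.45
Installment 4: $30.45 +$53.67 interest = $84.12; pay $84.12 → $0.00
Balance reaches $0.00 in installment 4.

4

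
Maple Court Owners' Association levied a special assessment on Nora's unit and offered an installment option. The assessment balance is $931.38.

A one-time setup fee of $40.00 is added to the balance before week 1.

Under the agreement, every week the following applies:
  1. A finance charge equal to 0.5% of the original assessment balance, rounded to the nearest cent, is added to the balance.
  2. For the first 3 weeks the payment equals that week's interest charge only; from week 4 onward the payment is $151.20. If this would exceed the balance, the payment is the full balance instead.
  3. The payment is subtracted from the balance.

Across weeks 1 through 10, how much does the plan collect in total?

Week 1: opening $971.38; interest $4.66 → $976.04; payment $4.66; balance $971.38
Week 2: opening $971.38; interest $4.66 → $976.04; payment $4.66; balance $971.38
Week 3: opening $971.38; interest $4.66 → $976.04; payment $4.66; balance $971.38
Week 4: opening $971.38; interest $4.66 → $976.04; payment $151.20; balance $824.84
Week 5: opening $824.84; interest $4.66 → $829.50; payment $151.20; balance $678.30
Week 6: opening $678.30; interest $4.66 → $682.96; payment $151.20; balance $531.76
Week 7: opening $531.76; interest $4.66 → $536.42; payment $151.20; balance $385.22
Week 8: opening $385.22; interest $4.66 → $389.88; payment $151.20; balance $238.68
Week 9: opening $238.68; interest $4.66 → $243.34; payment $151.20; balance $92.14
Week 10: opening $92.14; interest $4.66 → $96.80; payment $96.80; balance $0.00
Total paid: $1,017.98

$1,017.98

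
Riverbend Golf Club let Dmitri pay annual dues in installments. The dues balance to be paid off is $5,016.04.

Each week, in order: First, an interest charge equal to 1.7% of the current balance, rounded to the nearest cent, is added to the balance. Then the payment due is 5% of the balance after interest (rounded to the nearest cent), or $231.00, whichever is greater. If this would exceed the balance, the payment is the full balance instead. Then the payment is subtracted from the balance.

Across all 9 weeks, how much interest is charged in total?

$668.47

# | Opening | Interest | Payment | End bal
1 | $5,016.04 | $85.27 | $255.07 | $4,846.24
2 | $4,846.24 | $82.39 | $246.43 | $4,682.20
3 | $4,682.20 | $79.60 | $238.09 | $4,523.71
4 | $4,523.71 | $76.90 | $231.00 | $4,369.61
5 | $4,369.61 | $74.28 | $231.00 | $4,212.89
6 | $4,212.89 | $71.62 | $231.00 | $4,053.51
7 | $4,053.51 | $68.91 | $231.00 | $3,891.42
8 | $3,891.42 | $66.15 | $231.00 | $3,726.57
9 | $3,726.57 | $63.35 | $231.00 | $3,558.92
Total interest: $85.27 + $82.39 + $79.60 + $76.90 + $74.28 + $71.62 + $68.91 + $66.15 + $63.35 = $668.47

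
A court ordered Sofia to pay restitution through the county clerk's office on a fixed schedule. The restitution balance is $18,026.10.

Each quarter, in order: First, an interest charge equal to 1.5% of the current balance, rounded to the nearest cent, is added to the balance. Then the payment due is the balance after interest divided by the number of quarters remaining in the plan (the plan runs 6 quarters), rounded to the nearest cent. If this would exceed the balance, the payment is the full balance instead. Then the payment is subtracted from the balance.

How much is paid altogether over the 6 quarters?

# | Opening | Interest | Payment | End bal
1 | $18,026.10 | $270.39 | $3,049.42 | $15,247.07
2 | $15,247.07 | $228.71 | $3,095.16 | $12,380.62
3 | $12,380.62 | $185.71 | $3,141.58 | $9,424.75
4 | $9,424.75 | $141.37 | $3,188.71 | $6,377.41
5 | $6,377.41 | $95.66 | $3,236.54 | $3,236.53
6 | $3,236.53 | $48.55 | $3,285.08 | $0.00
Total paid: $18,996.49

$18,996.49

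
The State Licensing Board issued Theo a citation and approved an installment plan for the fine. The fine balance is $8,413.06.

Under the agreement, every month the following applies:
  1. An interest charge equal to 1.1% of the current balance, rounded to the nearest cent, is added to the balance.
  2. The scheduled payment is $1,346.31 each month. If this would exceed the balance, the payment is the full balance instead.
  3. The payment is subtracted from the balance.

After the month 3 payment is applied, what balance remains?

# | Opening | Interest | Payment | End bal
1 | $8,413.06 | $92.54 | $1,346.31 | $7,159.29
2 | $7,159.29 | $78.75 | $1,346.31 | $5,891.73
3 | $5,891.73 | $64.81 | $1,346.31 | $4,610.23

$4,610.23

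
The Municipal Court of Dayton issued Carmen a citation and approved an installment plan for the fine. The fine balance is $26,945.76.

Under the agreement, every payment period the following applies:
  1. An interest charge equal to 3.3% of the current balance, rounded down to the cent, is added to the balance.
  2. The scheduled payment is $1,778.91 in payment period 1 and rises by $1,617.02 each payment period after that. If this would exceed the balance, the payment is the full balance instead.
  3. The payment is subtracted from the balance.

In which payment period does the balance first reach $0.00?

6

Payment period 1: $26,945.76 +$889.21 interest = $27,834.97; pay $1,778.91 → $26,056.06
Payment period 2: $26,056.06 +$859.84 interest = $26,915.90; pay $3,395.93 → $23,519.97
Payment period 3: $23,519.97 +$776.15 interest = $24,296.12; pay $5,012.95 → $19,283.17
Payment period 4: $19,283.17 +$636.34 interest = $19,919.51; pay $6,629.97 → $13,289.54
Payment period 5: $13,289.54 +$438.55 interest = $13,728.09; pay $8,246.99 → $5,481.10
Payment period 6: $5,481.10 +$180.87 interest = $5,661.97; pay $5,661.97 → $0.00
Balance reaches $0.00 in payment period 6.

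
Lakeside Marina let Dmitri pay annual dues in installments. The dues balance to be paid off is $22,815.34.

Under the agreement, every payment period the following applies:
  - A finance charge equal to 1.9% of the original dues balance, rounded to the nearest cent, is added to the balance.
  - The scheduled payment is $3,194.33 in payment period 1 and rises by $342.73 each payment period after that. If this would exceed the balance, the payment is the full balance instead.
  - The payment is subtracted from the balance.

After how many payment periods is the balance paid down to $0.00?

7

Payment period 1: opening $22,815.34; interest $433.49 → $23,248.83; payment $3,194.33; balance $20,054.50
Payment period 2: opening $20,054.50; interest $433.49 → $20,487.99; payment $3,537.06; balance $16,950.93
Payment period 3: opening $16,950.93; interest $433.49 → $17,384.42; payment $3,879.79; balance $13,504.63
Payment period 4: opening $13,504.63; interest $433.49 → $13,938.12; payment $4,222.52; balance $9,715.60
Payment period 5: opening $9,715.60; interest $433.49 → $10,149.09; payment $4,565.25; balance $5,583.84
Payment period 6: opening $5,583.84; interest $433.49 → $6,017.33; payment $4,907.98; balance $1,109.35
Payment period 7: opening $1,109.35; interest $433.49 → $1,542.84; payment $1,542.84; balance $0.00
Balance reaches $0.00 in payment period 7.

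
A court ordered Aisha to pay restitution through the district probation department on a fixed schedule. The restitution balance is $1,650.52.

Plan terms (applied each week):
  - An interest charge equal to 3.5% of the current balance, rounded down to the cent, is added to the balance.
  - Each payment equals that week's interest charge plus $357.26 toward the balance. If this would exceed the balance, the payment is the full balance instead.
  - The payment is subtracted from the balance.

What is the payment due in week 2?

Week 1: opening $1,650.52; interest $57.76 → $1,708.28; payment $415.02; balance $1,293.26
Week 2: opening $1,293.26; interest $45.26 → $1,338.52; payment $402.52; balance $936.00

$402.52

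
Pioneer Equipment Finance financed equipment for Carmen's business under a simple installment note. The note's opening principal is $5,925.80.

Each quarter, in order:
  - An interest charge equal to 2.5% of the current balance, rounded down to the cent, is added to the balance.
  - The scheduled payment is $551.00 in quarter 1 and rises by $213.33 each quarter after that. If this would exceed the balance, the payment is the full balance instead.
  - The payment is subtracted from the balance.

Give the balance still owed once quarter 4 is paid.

# | Opening | Interest | Payment | End bal
1 | $5,925.80 | $148.14 | $551.00 | $5,522.94
2 | $5,522.94 | $138.07 | $764.33 | $4,896.68
3 | $4,896.68 | $122.41 | $977.66 | $4,041.43
4 | $4,041.43 | $101.03 | $1,190.99 | $2,951.47

$2,951.47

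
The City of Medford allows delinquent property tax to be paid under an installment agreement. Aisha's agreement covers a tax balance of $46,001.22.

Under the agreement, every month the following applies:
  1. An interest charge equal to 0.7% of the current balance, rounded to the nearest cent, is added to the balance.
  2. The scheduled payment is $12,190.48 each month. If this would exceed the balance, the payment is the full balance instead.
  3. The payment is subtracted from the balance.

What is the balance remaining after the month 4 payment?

# | Opening | Interest | Payment | End bal
1 | $46,001.22 | $322.01 | $12,190.48 | $34,132.75
2 | $34,132.75 | $238.93 | $12,190.48 | $22,181.20
3 | $22,181.20 | $155.27 | $12,190.48 | $10,145.99
4 | $10,145.99 | $71.02 | $10,217.01 | $0.00

$0.00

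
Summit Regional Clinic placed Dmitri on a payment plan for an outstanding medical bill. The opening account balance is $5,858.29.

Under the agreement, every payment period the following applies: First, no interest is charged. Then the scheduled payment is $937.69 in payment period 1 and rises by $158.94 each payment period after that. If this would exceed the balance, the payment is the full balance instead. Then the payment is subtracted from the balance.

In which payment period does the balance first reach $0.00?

# | Opening | Payment | End bal
1 | $5,858.29 | $937.69 | $4,920.60
2 | $4,920.60 | $1,096.63 | $3,823.97
3 | $3,823.97 | $1,255.57 | $2,568.40
4 | $2,568.40 | $1,414.51 | $1,153.89
5 | $1,153.89 | $1,153.89 | $0.00
Balance reaches $0.00 in payment period 5.

5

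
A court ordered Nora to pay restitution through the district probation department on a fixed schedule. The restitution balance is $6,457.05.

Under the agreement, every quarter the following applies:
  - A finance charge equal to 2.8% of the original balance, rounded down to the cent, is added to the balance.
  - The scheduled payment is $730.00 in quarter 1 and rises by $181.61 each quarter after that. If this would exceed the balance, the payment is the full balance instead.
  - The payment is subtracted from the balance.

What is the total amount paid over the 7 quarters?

$7,722.58

Quarter 1: opening $6,457.05; interest $180.79 → $6,637.84; payment $730.00; balance $5,907.84
Quarter 2: opening $5,907.84; interest $180.79 → $6,088.63; payment $911.61; balance $5,177.02
Quarter 3: opening $5,177.02; interest $180.79 → $5,357.81; payment $1,093.22; balance $4,264.59
Quarter 4: opening $4,264.59; interest $180.79 → $4,445.38; payment $1,274.83; balance $3,170.55
Quarter 5: opening $3,170.55; interest $180.79 → $3,351.34; payment $1,456.44; balance $1,894.90
Quarter 6: opening $1,894.90; interest $180.79 → $2,075.69; payment $1,638.05; balance $437.64
Quarter 7: opening $437.64; interest $180.79 → $618.43; payment $618.43; balance $0.00
Total paid: $7,722.58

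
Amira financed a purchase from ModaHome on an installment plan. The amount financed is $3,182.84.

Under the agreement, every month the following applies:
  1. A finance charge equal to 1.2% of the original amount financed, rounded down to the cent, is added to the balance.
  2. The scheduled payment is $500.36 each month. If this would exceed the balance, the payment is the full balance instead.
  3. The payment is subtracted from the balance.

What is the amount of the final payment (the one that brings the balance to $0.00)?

Month 1: $3,182.84 +$38.19 interest = $3,221.03; pay $500.36 → $2,720.67
Month 2: $2,720.67 +$38.19 interest = $2,758.86; pay $500.36 → $2,258.50
Month 3: $2,258.50 +$38.19 interest = $2,296.69; pay $500.36 → $1,796.33
Month 4: $1,796.33 +$38.19 interest = $1,834.52; pay $500.36 → $1,334.16
Month 5: $1,334.16 +$38.19 interest = $1,372.35; pay $500.36 → $871.99
Month 6: $871.99 +$38.19 interest = $910.18; pay $500.36 → $409.82
Month 7: $409.82 +$38.19 interest = $448.01; pay $448.01 → $0.00

$448.01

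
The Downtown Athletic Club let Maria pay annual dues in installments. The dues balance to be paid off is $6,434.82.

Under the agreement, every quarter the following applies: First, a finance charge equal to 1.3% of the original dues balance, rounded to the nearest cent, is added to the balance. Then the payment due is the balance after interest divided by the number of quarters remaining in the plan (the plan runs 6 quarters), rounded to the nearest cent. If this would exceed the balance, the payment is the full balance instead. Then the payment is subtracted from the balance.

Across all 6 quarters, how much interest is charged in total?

$501.90

Quarter 1: $6,434.82 +$83.65 interest = $6,518.47; pay $1,086.41 → $5,432.06
Quarter 2: $5,432.06 +$83.65 interest = $5,515.71; pay $1,103.14 → $4,412.57
Quarter 3: $4,412.57 +$83.65 interest = $4,496.22; pay $1,124.06 → $3,372.16
Quarter 4: $3,372.16 +$83.65 interest = $3,455.81; pay $1,151.94 → $2,303.87
Quarter 5: $2,303.87 +$83.65 interest = $2,387.52; pay $1,193.76 → $1,193.76
Quarter 6: $1,193.76 +$83.65 interest = $1,277.41; pay $1,277.41 → $0.00
Total interest: $83.65 + $83.65 + $83.65 + $83.65 + $83.65 + $83.65 = $501.90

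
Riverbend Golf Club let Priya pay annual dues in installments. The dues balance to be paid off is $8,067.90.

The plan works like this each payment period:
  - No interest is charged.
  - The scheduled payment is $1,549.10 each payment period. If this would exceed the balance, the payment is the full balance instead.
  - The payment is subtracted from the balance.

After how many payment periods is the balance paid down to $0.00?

6

Payment period 1: $8,067.90 − $1,549.10 → $6,518.80
Payment period 2: $6,518.80 − $1,549.10 → $4,969.70
Payment period 3: $4,969.70 − $1,549.10 → $3,420.60
Payment period 4: $3,420.60 − $1,549.10 → $1,871.50
Payment period 5: $1,871.50 − $1,549.10 → $322.40
Payment period 6: $322.40 − $322.40 → $0.00
Balance reaches $0.00 in payment period 6.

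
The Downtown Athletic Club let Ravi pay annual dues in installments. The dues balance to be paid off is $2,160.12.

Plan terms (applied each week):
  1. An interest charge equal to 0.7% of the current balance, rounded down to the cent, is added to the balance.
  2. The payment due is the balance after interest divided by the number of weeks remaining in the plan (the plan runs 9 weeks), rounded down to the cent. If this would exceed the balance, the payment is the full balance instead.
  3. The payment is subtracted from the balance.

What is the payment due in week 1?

$241.69

Week 1: opening $2,160.12; interest $15.12 → $2,175.24; payment $241.69; balance $1,933.55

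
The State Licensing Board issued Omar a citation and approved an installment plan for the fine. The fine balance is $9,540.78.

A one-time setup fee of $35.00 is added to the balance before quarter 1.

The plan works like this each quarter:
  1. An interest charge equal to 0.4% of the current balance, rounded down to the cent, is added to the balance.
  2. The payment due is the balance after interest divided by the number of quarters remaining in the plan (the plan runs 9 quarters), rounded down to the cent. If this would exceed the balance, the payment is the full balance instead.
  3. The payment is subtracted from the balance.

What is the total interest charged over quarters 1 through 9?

$193.54

Quarter 1: opening $9,575.78; interest $38.30 → $9,614.08; payment $1,068.23; balance $8,545.85
Quarter 2: opening $8,545.85; interest $34.18 → $8,580.03; payment $1,072.50; balance $7,507.53
Quarter 3: opening $7,507.53; interest $30.03 → $7,537.56; payment $1,076.79; balance $6,460.77
Quarter 4: opening $6,460.77; interest $25.84 → $6,486.61; payment $1,081.10; balance $5,405.51
Quarter 5: opening $5,405.51; interest $21.62 → $5,427.13; payment $1,085.42; balance $4,341.71
Quarter 6: opening $4,341.71; interest $17.36 → $4,359.07; payment $1,089.76; balance $3,269.31
Quarter 7: opening $3,269.31; interest $13.07 → $3,282.38; payment $1,094.12; balance $2,188.26
Quarter 8: opening $2,188.26; interest $8.75 → $2,197.01; payment $1,098.50; balance $1,098.51
Quarter 9: opening $1,098.51; interest $4.39 → $1,102.90; payment $1,102.90; balance $0.00
Total interest: $38.30 + $34.18 + $30.03 + $25.84 + $21.62 + $17.36 + $13.07 + $8.75 + $4.39 = $193.54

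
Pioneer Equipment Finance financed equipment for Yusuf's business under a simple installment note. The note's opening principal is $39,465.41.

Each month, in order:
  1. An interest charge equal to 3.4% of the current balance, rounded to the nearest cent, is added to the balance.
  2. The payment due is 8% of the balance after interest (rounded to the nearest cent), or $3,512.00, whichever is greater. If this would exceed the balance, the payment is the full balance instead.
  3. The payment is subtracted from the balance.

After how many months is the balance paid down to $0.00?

# | Opening | Interest | Payment | End bal
1 | $39,465.41 | $1,341.82 | $3,512.00 | $37,295.23
2 | $37,295.23 | $1,268.04 | $3,512.00 | $35,051.27
3 | $35,051.27 | $1,191.74 | $3,512.00 | $32,731.01
4 | $32,731.01 | $1,112.85 | $3,512.00 | $30,331.86
5 | $30,331.86 | $1,031.28 | $3,512.00 | $27,851.14
6 | $27,851.14 | $946.94 | $3,512.00 | $25,286.08
7 | $25,286.08 | $859.73 | $3,512.00 | $22,633.81
8 | $22,633.81 | $769.55 | $3,512.00 | $19,891.36
9 | $19,891.36 | $676.31 | $3,512.00 | $17,055.67
10 | $17,055.67 | $579.89 | $3,512.00 | $14,123.56
11 | $14,123.56 | $480.20 | $3,512.00 | $11,091.76
12 | $11,091.76 | $377.12 | $3,512.00 | $7,956.88
13 | $7,956.88 | $270.53 | $3,512.00 | $4,715.41
14 | $4,715.41 | $160.32 | $3,512.00 | $1,363.73
15 | $1,363.73 | $46.37 | $1,410.10 | $0.00
Balance reaches $0.00 in month 15.

15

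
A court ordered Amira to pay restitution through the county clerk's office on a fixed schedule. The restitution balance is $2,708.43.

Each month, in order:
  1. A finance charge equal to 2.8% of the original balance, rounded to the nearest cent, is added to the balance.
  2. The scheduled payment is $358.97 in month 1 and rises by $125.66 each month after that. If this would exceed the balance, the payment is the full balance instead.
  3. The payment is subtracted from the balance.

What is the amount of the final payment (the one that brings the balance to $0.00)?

Month 1: opening $2,708.43; interest $75.84 → $2,784.27; payment $358.97; balance $2,425.30
Month 2: opening $2,425.30; interest $75.84 → $2,501.14; payment $484.63; balance $2,016.51
Month 3: opening $2,016.51; interest $75.84 → $2,092.35; payment $610.29; balance $1,482.06
Month 4: opening $1,482.06; interest $75.84 → $1,557.90; payment $735.95; balance $821.95
Month 5: opening $821.95; interest $75.84 → $897.79; payment $861.61; balance $36.18
Month 6: opening $36.18; interest $75.84 → $112.02; payment $112.02; balance $0.00

$112.02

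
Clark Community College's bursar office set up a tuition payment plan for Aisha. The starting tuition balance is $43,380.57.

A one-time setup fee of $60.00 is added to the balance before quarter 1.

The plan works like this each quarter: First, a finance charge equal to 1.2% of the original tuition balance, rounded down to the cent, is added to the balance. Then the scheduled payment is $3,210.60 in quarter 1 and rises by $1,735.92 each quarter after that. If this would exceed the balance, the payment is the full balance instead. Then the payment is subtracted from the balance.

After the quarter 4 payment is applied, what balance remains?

$22,264.89

Quarter 1: $43,440.57 +$520.56 interest = $43,961.13; pay $3,210.60 → $40,750.53
Quarter 2: $40,750.53 +$520.56 interest = $41,271.09; pay $4,946.52 → $36,324.57
Quarter 3: $36,324.57 +$520.56 interest = $36,845.13; pay $6,682.44 → $30,162.69
Quarter 4: $30,162.69 +$520.56 interest = $30,683.25; pay $8,418.36 → $22,264.89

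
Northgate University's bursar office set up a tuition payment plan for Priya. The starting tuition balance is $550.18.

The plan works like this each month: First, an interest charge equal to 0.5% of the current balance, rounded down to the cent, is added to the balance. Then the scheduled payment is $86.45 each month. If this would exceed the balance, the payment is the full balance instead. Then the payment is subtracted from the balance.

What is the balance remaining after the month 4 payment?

# | Opening | Interest | Payment | End bal
1 | $550.18 | $2.75 | $86.45 | $466.48
2 | $466.48 | $2.33 | $86.45 | $382.36
3 | $382.36 | $1.91 | $86.45 | $297.82
4 | $297.82 | $1.48 | $86.45 | $212.85

$212.85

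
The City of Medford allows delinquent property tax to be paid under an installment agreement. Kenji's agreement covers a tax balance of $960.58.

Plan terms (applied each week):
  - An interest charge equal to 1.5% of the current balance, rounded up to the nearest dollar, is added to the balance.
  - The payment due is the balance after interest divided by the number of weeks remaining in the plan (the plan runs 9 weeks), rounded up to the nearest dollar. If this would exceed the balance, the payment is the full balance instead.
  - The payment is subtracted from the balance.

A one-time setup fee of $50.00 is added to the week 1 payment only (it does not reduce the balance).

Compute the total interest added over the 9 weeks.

$79.00

# | Opening | Interest | Payment | Fee | End bal
1 | $960.58 | $15.00 | $109.00 | $50.00 | $866.58
2 | $866.58 | $13.00 | $110.00 | — | $769.58
3 | $769.58 | $12.00 | $112.00 | — | $669.58
4 | $669.58 | $11.00 | $114.00 | — | $566.58
5 | $566.58 | $9.00 | $116.00 | — | $459.58
6 | $459.58 | $7.00 | $117.00 | — | $349.58
7 | $349.58 | $6.00 | $119.00 | — | $236.58
8 | $236.58 | $4.00 | $121.00 | — | $119.58
9 | $119.58 | $2.00 | $121.58 | — | $0.00
Total interest: $15.00 + $13.00 + $12.00 + $11.00 + $9.00 + $7.00 + $6.00 + $4.00 + $2.00 = $79.00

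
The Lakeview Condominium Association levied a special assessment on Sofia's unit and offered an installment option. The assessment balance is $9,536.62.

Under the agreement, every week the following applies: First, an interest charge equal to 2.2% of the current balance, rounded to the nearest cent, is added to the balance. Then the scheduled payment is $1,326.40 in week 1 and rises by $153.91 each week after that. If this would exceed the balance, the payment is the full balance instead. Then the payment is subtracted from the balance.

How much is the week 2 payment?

$1,480.31

Week 1: opening $9,536.62; interest $209.81 → $9,746.43; payment $1,326.40; balance $8,420.03
Week 2: opening $8,420.03; interest $185.24 → $8,605.27; payment $1,480.31; balance $7,124.96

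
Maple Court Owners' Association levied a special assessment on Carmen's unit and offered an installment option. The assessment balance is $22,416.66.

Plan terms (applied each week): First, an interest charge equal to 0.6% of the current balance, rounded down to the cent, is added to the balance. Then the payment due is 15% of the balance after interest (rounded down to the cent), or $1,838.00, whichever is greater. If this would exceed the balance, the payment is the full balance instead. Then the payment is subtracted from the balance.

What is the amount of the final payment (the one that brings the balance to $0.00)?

$1,235.58

Week 1: opening $22,416.66; interest $134.49 → $22,551.15; payment $3,382.67; balance $19,168.48
Week 2: opening $19,168.48; interest $115.01 → $19,283.49; payment $2,892.52; balance $16,390.97
Week 3: opening $16,390.97; interest $98.34 → $16,489.31; payment $2,473.39; balance $14,015.92
Week 4: opening $14,015.92; interest $84.09 → $14,100.01; payment $2,115.00; balance $11,985.01
Week 5: opening $11,985.01; interest $71.91 → $12,056.92; payment $1,838.00; balance $10,218.92
Week 6: opening $10,218.92; interest $61.31 → $10,280.23; payment $1,838.00; balance $8,442.23
Week 7: opening $8,442.23; interest $50.65 → $8,492.88; payment $1,838.00; balance $6,654.88
Week 8: opening $6,654.88; interest $39.92 → $6,694.80; payment $1,838.00; balance $4,856.80
Week 9: opening $4,856.80; interest $29.14 → $4,885.94; payment $1,838.00; balance $3,047.94
Week 10: opening $3,047.94; interest $18.28 → $3,066.22; payment $1,838.00; balance $1,228.22
Week 11: opening $1,228.22; interest $7.36 → $1,235.58; payment $1,235.58; balance $0.00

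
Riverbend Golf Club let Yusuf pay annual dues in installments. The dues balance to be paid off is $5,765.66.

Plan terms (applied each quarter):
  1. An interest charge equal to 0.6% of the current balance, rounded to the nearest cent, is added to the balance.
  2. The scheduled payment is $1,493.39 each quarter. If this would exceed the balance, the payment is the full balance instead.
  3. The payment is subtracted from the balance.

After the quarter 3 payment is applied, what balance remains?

Quarter 1: opening $5,765.66; interest $34.59 → $5,800.25; payment $1,493.39; balance $4,306.86
Quarter 2: opening $4,306.86; interest $25.84 → $4,332.70; payment $1,493.39; balance $2,839.31
Quarter 3: opening $2,839.31; interest $17.04 → $2,856.35; payment $1,493.39; balance $1,362.96

$1,362.96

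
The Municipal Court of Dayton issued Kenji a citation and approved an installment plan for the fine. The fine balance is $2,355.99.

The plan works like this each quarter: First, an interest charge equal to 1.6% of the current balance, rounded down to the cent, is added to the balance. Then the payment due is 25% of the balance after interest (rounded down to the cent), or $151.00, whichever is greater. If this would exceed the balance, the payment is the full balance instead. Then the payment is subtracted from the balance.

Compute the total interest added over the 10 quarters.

$142.90

Quarter 1: $2,355.99 +$37.69 interest = $2,393.68; pay $598.42 → $1,795.26
Quarter 2: $1,795.26 +$28.72 interest = $1,823.98; pay $455.99 → $1,367.99
Quarter 3: $1,367.99 +$21.88 interest = $1,389.87; pay $347.46 → $1,042.41
Quarter 4: $1,042.41 +$16.67 interest = $1,059.08; pay $264.77 → $794.31
Quarter 5: $794.31 +$12.70 interest = $807.01; pay $201.75 → $605.26
Quarter 6: $605.26 +$9.68 interest = $614.94; pay $153.73 → $461.21
Quarter 7: $461.21 +$7.37 interest = $468.58; pay $151.00 → $317.58
Quarter 8: $317.58 +$5.08 interest = $322.66; pay $151.00 → $171.66
Quarter 9: $171.66 +$2.74 interest = $174.40; pay $151.00 → $23.40
Quarter 10: $23.40 +$0.37 interest = $23.77; pay $23.77 → $0.00
Total interest: $37.69 + $28.72 + $21.88 + $16.67 + $12.70 + $9.68 + $7.37 + $5.08 + $2.74 + $0.37 = $142.90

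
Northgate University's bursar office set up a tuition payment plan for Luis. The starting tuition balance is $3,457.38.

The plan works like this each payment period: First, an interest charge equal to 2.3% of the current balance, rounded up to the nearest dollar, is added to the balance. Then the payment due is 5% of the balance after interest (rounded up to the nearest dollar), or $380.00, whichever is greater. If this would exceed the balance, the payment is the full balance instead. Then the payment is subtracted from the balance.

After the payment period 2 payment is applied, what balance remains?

# | Opening | Interest | Payment | End bal
1 | $3,457.38 | $80.00 | $380.00 | $3,157.38
2 | $3,157.38 | $73.00 | $380.00 | $2,850.38

$2,850.38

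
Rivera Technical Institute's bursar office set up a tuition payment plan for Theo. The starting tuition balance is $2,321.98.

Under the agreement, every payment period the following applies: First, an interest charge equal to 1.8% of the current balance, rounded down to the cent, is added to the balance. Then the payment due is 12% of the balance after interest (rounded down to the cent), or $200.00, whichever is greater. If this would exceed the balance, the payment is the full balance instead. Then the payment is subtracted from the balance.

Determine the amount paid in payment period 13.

$20.70

Payment period 1: $2,321.98 +$41.79 interest = $2,363.77; pay $283.65 → $2,080.12
Payment period 2: $2,080.12 +$37.44 interest = $2,117.56; pay $254.10 → $1,863.46
Payment period 3: $1,863.46 +$33.54 interest = $1,897.00; pay $227.64 → $1,669.36
Payment period 4: $1,669.36 +$30.04 interest = $1,699.40; pay $203.92 → $1,495.48
Payment period 5: $1,495.48 +$26.91 interest = $1,522.39; pay $200.00 → $1,322.39
Payment period 6: $1,322.39 +$23.80 interest = $1,346.19; pay $200.00 → $1,146.19
Payment period 7: $1,146.19 +$20.63 interest = $1,166.82; pay $200.00 → $966.82
Payment period 8: $966.82 +$17.40 interest = $984.22; pay $200.00 → $784.22
Payment period 9: $784.22 +$14.11 interest = $798.33; pay $200.00 → $598.33
Payment period 10: $598.33 +$10.76 interest = $609.09; pay $200.00 → $409.09
Payment period 11: $409.09 +$7.36 interest = $416.45; pay $200.00 → $216.45
Payment period 12: $216.45 +$3.89 interest = $220.34; pay $200.00 → $20.34
Payment period 13: $20.34 +$0.36 interest = $20.70; pay $20.70 → $0.00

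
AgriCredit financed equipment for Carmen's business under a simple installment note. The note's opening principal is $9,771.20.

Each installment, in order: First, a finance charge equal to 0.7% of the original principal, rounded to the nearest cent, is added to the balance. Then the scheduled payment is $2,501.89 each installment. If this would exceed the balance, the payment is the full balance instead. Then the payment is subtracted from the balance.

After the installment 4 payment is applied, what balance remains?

# | Opening | Interest | Payment | End bal
1 | $9,771.20 | $68.40 | $2,501.89 | $7,337.71
2 | $7,337.71 | $68.40 | $2,501.89 | $4,904.22
3 | $4,904.22 | $68.40 | $2,501.89 | $2,470.73
4 | $2,470.73 | $68.40 | $2,501.89 | $37.24

$37.24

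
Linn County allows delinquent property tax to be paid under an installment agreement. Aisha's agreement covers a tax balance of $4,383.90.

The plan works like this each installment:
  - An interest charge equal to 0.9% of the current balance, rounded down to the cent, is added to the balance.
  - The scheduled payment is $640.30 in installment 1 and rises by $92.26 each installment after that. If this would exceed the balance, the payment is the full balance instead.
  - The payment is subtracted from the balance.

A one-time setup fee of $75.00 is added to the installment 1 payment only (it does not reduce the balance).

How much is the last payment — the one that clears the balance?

$397.68

Installment 1: $4,383.90 +$39.45 interest = $4,423.35; pay $640.30 (+ $75.00 fee) → $3,783.05
Installment 2: $3,783.05 +$34.04 interest = $3,817.09; pay $732.56 → $3,084.53
Installment 3: $3,084.53 +$27.76 interest = $3,112.29; pay $824.82 → $2,287.47
Installment 4: $2,287.47 +$20.58 interest = $2,308.05; pay $917.08 → $1,390.97
Installment 5: $1,390.97 +$12.51 interest = $1,403.48; pay $1,009.34 → $394.14
Installment 6: $394.14 +$3.54 interest = $397.68; pay $397.68 → $0.00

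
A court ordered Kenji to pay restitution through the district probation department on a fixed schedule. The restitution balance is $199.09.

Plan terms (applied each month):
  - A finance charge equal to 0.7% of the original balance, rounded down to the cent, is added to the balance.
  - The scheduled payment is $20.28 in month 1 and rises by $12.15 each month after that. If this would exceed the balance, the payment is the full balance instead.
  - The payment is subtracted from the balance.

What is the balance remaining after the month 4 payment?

Month 1: $199.09 +$1.39 interest = $200.48; pay $20.28 → $180.20
Month 2: $180.20 +$1.39 interest = $181.59; pay $32.43 → $149.16
Month 3: $149.16 +$1.39 interest = $150.55; pay $44.58 → $105.97
Month 4: $105.97 +$1.39 interest = $107.36; pay $56.73 → $50.63

$50.63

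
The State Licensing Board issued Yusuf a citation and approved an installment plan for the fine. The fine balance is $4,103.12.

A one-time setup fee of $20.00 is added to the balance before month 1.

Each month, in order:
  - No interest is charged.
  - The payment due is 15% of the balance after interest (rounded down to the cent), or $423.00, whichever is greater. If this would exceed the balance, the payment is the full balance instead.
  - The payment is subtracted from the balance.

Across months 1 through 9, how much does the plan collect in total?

$4,123.12

Month 1: opening $4,123.12; payment $618.46; balance $3,504.66
Month 2: opening $3,504.66; payment $525.69; balance $2,978.97
Month 3: opening $2,978.97; payment $446.84; balance $2,532.13
Month 4: opening $2,532.13; payment $423.00; balance $2,109.13
Month 5: opening $2,109.13; payment $423.00; balance $1,686.13
Month 6: opening $1,686.13; payment $423.00; balance $1,263.13
Month 7: opening $1,263.13; payment $423.00; balance $840.13
Month 8: opening $840.13; payment $423.00; balance $417.13
Month 9: opening $417.13; payment $417.13; balance $0.00
Total paid: $4,123.12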